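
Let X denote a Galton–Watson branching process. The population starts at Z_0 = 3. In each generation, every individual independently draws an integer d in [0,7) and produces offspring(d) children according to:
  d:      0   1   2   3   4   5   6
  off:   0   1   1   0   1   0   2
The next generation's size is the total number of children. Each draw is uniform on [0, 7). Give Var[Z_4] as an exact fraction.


Outcome values over d=0..6: [0, 1, 1, 0, 1, 0, 2]
Σy = 5, Σy² = 7, M = 7
μ = 5/7 = 5/7,  σ² = 7/7 − (5/7)² = 24/49
V_0 = 0, E_0 = 3
V_1 = 24/49·E_0 + (5/7)²·V_0 = 72/49;  E_1 = 15/7
V_2 = 24/49·E_1 + (5/7)²·V_1 = 4320/2401;  E_2 = 75/49
V_3 = 24/49·E_2 + (5/7)²·V_2 = 196200/117649;  E_3 = 375/343
V_4 = 24/49·E_3 + (5/7)²·V_3 = 7992000/5764801;  E_4 = 1875/2401

7992000/5764801


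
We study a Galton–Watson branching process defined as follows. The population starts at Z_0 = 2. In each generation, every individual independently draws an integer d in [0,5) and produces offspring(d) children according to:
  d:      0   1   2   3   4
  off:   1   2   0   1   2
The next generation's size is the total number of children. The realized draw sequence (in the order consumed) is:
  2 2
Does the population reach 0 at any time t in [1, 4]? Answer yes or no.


yes

gen 0: Z_0=2, draws=[2, 2], offspring=[0, 0], Z_1=0
gen 1: Z_1=0, draws=[], offspring=[], Z_2=0
gen 2: Z_2=0, draws=[], offspring=[], Z_3=0
gen 3: Z_3=0, draws=[], offspring=[], Z_4=0


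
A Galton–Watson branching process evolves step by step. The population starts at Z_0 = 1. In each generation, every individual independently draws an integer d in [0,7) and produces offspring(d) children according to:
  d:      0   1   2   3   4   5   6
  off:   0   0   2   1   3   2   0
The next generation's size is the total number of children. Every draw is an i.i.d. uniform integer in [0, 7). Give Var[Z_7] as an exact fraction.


20699875377152/678223072849

Outcome values over d=0..6: [0, 0, 2, 1, 3, 2, 0]
Σy = 8, Σy² = 18, M = 7
μ = 8/7 = 8/7,  σ² = 18/7 − (8/7)² = 62/49
V_0 = 0, E_0 = 1
V_1 = 62/49·E_0 + (8/7)²·V_0 = 62/49;  E_1 = 8/7
V_2 = 62/49·E_1 + (8/7)²·V_1 = 7440/2401;  E_2 = 64/49
V_3 = 62/49·E_2 + (8/7)²·V_2 = 670592/117649;  E_3 = 512/343
V_4 = 62/49·E_3 + (8/7)²·V_3 = 53806080/5764801;  E_4 = 4096/2401
V_5 = 62/49·E_4 + (8/7)²·V_4 = 4053327872/282475249;  E_5 = 32768/16807
V_6 = 62/49·E_5 + (8/7)²·V_5 = 293558353920/13841287201;  E_6 = 262144/117649
V_7 = 62/49·E_6 + (8/7)²·V_6 = 20699875377152/678223072849;  E_7 = 2097152/823543


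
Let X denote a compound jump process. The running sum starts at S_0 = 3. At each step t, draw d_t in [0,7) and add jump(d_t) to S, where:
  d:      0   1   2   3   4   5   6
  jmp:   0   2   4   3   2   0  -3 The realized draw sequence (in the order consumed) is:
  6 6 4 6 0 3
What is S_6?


t=0: S=3, d=6, jump=-3, S_1=0
t=1: S=0, d=6, jump=-3, S_2=-3
t=2: S=-3, d=4, jump=2, S_3=-1
t=3: S=-1, d=6, jump=-3, S_4=-4
t=4: S=-4, d=0, jump=0, S_5=-4
t=5: S=-4, d=3, jump=3, S_6=-1

-1


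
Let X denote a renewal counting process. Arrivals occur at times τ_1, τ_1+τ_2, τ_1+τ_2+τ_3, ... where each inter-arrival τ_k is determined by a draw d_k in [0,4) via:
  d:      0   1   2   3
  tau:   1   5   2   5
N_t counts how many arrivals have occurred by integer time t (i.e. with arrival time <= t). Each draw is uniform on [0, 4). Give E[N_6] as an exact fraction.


Inter-arrival values over d=0..3: [1, 5, 2, 5]
Each d has probability 1/4, so the pmf of τ is: f(1) = 1/4, f(2) = 1/4, f(5) = 1/2
Renewal equation for m(n) = E[N_n]: condition on τ_1 = k (if k <= n, one arrival plus a fresh copy on the remaining n−k steps): m(n) = F(n) + Σ_{k<=n} f(k)·m(n−k), where F(n) = P(τ <= n) and m(0) = 0
m(1) = F(1) = 1/4
m(2) = F(2) + f(1)·m(1) = 1/2 + 1/4·1/4 = 9/16
m(3) = F(3) + f(1)·m(2) + f(2)·m(1) = 1/2 + 1/4·9/16 + 1/4·1/4 = 45/64
m(4) = F(4) + f(1)·m(3) + f(2)·m(2) = 1/2 + 1/4·45/64 + 1/4·9/16 = 209/256
m(5) = F(5) + f(1)·m(4) + f(2)·m(3) = 1 + 1/4·209/256 + 1/4·45/64 = 1413/1024
m(6) = F(6) + f(1)·m(5) + f(2)·m(4) + f(5)·m(1) = 1 + 1/4·1413/1024 + 1/4·209/256 + 1/2·1/4 = 6857/4096
E[N_6] = m(6) = 6857/4096

6857/4096


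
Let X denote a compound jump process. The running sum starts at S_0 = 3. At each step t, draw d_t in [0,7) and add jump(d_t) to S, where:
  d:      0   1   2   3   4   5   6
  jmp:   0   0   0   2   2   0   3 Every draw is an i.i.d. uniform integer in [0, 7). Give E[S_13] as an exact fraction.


Outcome values over d=0..6: [0, 0, 0, 2, 2, 0, 3]
Σy = 7, Σy² = 17, M = 7
μ = 7/7 = 1,  σ² = 17/7 − (1)² = 10/7
E[S_13] = 3 + 13·(1) = 16

16


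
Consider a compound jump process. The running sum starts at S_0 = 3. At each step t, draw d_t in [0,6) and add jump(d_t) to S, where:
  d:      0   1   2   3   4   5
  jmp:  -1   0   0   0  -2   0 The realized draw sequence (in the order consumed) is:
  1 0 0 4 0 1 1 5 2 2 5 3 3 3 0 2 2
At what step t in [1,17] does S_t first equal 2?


t=0: S=3, d=1, jump=0, S_1=3
t=1: S=3, d=0, jump=-1, S_2=2
t=2: S=2, d=0, jump=-1, S_3=1
t=3: S=1, d=4, jump=-2, S_4=-1
t=4: S=-1, d=0, jump=-1, S_5=-2
t=5: S=-2, d=1, jump=0, S_6=-2
t=6: S=-2, d=1, jump=0, S_7=-2
t=7: S=-2, d=5, jump=0, S_8=-2
t=8: S=-2, d=2, jump=0, S_9=-2
t=9: S=-2, d=2, jump=0, S_10=-2
t=10: S=-2, d=5, jump=0, S_11=-2
t=11: S=-2, d=3, jump=0, S_12=-2
t=12: S=-2, d=3, jump=0, S_13=-2
t=13: S=-2, d=3, jump=0, S_14=-2
t=14: S=-2, d=0, jump=-1, S_15=-3
t=15: S=-3, d=2, jump=0, S_16=-3
t=16: S=-3, d=2, jump=0, S_17=-3

2


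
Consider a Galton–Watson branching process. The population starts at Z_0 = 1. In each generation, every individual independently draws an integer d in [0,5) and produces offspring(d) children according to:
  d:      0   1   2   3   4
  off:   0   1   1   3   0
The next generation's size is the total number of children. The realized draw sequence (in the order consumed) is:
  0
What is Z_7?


gen 0: Z_0=1, draws=[0], offspring=[0], Z_1=0
gen 1: Z_1=0, draws=[], offspring=[], Z_2=0
gen 2: Z_2=0, draws=[], offspring=[], Z_3=0
gen 3: Z_3=0, draws=[], offspring=[], Z_4=0
gen 4: Z_4=0, draws=[], offspring=[], Z_5=0
gen 5: Z_5=0, draws=[], offspring=[], Z_6=0
gen 6: Z_6=0, draws=[], offspring=[], Z_7=0

0


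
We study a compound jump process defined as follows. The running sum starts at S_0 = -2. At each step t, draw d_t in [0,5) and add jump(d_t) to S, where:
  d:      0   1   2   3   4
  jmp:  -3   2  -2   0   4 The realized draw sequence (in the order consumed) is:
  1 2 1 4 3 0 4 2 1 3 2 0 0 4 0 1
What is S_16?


t=0: S=-2, d=1, jump=2, S_1=0
t=1: S=0, d=2, jump=-2, S_2=-2
t=2: S=-2, d=1, jump=2, S_3=0
t=3: S=0, d=4, jump=4, S_4=4
t=4: S=4, d=3, jump=0, S_5=4
t=5: S=4, d=0, jump=-3, S_6=1
t=6: S=1, d=4, jump=4, S_7=5
t=7: S=5, d=2, jump=-2, S_8=3
t=8: S=3, d=1, jump=2, S_9=5
t=9: S=5, d=3, jump=0, S_10=5
t=10: S=5, d=2, jump=-2, S_11=3
t=11: S=3, d=0, jump=-3, S_12=0
t=12: S=0, d=0, jump=-3, S_13=-3
t=13: S=-3, d=4, jump=4, S_14=1
t=14: S=1, d=0, jump=-3, S_15=-2
t=15: S=-2, d=1, jump=2, S_16=0

0


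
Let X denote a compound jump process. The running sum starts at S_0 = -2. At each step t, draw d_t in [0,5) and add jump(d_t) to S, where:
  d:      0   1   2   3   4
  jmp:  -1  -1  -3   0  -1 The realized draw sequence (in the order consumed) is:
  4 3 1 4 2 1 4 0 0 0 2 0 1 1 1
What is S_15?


t=0: S=-2, d=4, jump=-1, S_1=-3
t=1: S=-3, d=3, jump=0, S_2=-3
t=2: S=-3, d=1, jump=-1, S_3=-4
t=3: S=-4, d=4, jump=-1, S_4=-5
t=4: S=-5, d=2, jump=-3, S_5=-8
t=5: S=-8, d=1, jump=-1, S_6=-9
t=6: S=-9, d=4, jump=-1, S_7=-10
t=7: S=-10, d=0, jump=-1, S_8=-11
t=8: S=-11, d=0, jump=-1, S_9=-12
t=9: S=-12, d=0, jump=-1, S_10=-13
t=10: S=-13, d=2, jump=-3, S_11=-16
t=11: S=-16, d=0, jump=-1, S_12=-17
t=12: S=-17, d=1, jump=-1, S_13=-18
t=13: S=-18, d=1, jump=-1, S_14=-19
t=14: S=-19, d=1, jump=-1, S_15=-20

-20


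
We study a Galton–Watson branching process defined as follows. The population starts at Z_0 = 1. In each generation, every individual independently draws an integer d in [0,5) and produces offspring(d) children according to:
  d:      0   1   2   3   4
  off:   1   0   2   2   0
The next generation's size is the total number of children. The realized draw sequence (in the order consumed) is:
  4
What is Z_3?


0

gen 0: Z_0=1, draws=[4], offspring=[0], Z_1=0
gen 1: Z_1=0, draws=[], offspring=[], Z_2=0
gen 2: Z_2=0, draws=[], offspring=[], Z_3=0


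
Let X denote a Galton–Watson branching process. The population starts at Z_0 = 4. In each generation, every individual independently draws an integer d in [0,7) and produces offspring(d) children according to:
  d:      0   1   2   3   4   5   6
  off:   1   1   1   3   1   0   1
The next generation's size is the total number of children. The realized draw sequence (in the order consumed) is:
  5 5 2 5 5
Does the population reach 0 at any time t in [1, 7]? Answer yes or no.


yes

gen 0: Z_0=4, draws=[5, 5, 2, 5], offspring=[0, 0, 1, 0], Z_1=1
gen 1: Z_1=1, draws=[5], offspring=[0], Z_2=0
gen 2: Z_2=0, draws=[], offspring=[], Z_3=0
gen 3: Z_3=0, draws=[], offspring=[], Z_4=0
gen 4: Z_4=0, draws=[], offspring=[], Z_5=0
gen 5: Z_5=0, draws=[], offspring=[], Z_6=0
gen 6: Z_6=0, draws=[], offspring=[], Z_7=0


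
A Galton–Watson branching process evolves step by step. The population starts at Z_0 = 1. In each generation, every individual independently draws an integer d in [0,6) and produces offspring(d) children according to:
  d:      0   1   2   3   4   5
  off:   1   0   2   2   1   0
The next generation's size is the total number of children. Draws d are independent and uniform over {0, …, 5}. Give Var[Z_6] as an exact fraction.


Outcome values over d=0..5: [1, 0, 2, 2, 1, 0]
Σy = 6, Σy² = 10, M = 6
μ = 6/6 = 1,  σ² = 10/6 − (1)² = 2/3
V_0 = 0, E_0 = 1
V_1 = 2/3·E_0 + (1)²·V_0 = 2/3;  E_1 = 1
V_2 = 2/3·E_1 + (1)²·V_1 = 4/3;  E_2 = 1
V_3 = 2/3·E_2 + (1)²·V_2 = 2;  E_3 = 1
V_4 = 2/3·E_3 + (1)²·V_3 = 8/3;  E_4 = 1
V_5 = 2/3·E_4 + (1)²·V_4 = 10/3;  E_5 = 1
V_6 = 2/3·E_5 + (1)²·V_5 = 4;  E_6 = 1

4


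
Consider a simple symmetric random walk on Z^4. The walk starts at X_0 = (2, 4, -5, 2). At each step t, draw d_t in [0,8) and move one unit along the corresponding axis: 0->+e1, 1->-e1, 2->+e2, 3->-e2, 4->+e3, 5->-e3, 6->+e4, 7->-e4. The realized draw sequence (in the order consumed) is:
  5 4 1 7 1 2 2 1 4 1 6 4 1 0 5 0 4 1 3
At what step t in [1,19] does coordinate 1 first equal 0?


t=0: X=(2, 4, -5, 2), d=5 → -e3, X_1=(2, 4, -6, 2)
t=1: X=(2, 4, -6, 2), d=4 → +e3, X_2=(2, 4, -5, 2)
t=2: X=(2, 4, -5, 2), d=1 → -e1, X_3=(1, 4, -5, 2)
t=3: X=(1, 4, -5, 2), d=7 → -e4, X_4=(1, 4, -5, 1)
t=4: X=(1, 4, -5, 1), d=1 → -e1, X_5=(0, 4, -5, 1)
t=5: X=(0, 4, -5, 1), d=2 → +e2, X_6=(0, 5, -5, 1)
t=6: X=(0, 5, -5, 1), d=2 → +e2, X_7=(0, 6, -5, 1)
t=7: X=(0, 6, -5, 1), d=1 → -e1, X_8=(-1, 6, -5, 1)
t=8: X=(-1, 6, -5, 1), d=4 → +e3, X_9=(-1, 6, -4, 1)
t=9: X=(-1, 6, -4, 1), d=1 → -e1, X_10=(-2, 6, -4, 1)
t=10: X=(-2, 6, -4, 1), d=6 → +e4, X_11=(-2, 6, -4, 2)
t=11: X=(-2, 6, -4, 2), d=4 → +e3, X_12=(-2, 6, -3, 2)
t=12: X=(-2, 6, -3, 2), d=1 → -e1, X_13=(-3, 6, -3, 2)
t=13: X=(-3, 6, -3, 2), d=0 → +e1, X_14=(-2, 6, -3, 2)
t=14: X=(-2, 6, -3, 2), d=5 → -e3, X_15=(-2, 6, -4, 2)
t=15: X=(-2, 6, -4, 2), d=0 → +e1, X_16=(-1, 6, -4, 2)
t=16: X=(-1, 6, -4, 2), d=4 → +e3, X_17=(-1, 6, -3, 2)
t=17: X=(-1, 6, -3, 2), d=1 → -e1, X_18=(-2, 6, -3, 2)
t=18: X=(-2, 6, -3, 2), d=3 → -e2, X_19=(-2, 5, -3, 2)

5


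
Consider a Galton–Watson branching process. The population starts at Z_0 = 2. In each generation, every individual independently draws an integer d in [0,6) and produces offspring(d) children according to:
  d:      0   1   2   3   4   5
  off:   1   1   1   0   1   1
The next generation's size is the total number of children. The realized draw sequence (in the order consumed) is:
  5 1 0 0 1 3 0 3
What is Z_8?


gen 0: Z_0=2, draws=[5, 1], offspring=[1, 1], Z_1=2
gen 1: Z_1=2, draws=[0, 0], offspring=[1, 1], Z_2=2
gen 2: Z_2=2, draws=[1, 3], offspring=[1, 0], Z_3=1
gen 3: Z_3=1, draws=[0], offspring=[1], Z_4=1
gen 4: Z_4=1, draws=[3], offspring=[0], Z_5=0
gen 5: Z_5=0, draws=[], offspring=[], Z_6=0
gen 6: Z_6=0, draws=[], offspring=[], Z_7=0
gen 7: Z_7=0, draws=[], offspring=[], Z_8=0

0


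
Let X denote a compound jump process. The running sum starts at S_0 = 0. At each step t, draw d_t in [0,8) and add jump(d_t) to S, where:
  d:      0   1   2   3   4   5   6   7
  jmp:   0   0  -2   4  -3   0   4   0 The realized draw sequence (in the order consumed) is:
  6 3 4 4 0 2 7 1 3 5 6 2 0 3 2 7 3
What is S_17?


12

t=0: S=0, d=6, jump=4, S_1=4
t=1: S=4, d=3, jump=4, S_2=8
t=2: S=8, d=4, jump=-3, S_3=5
t=3: S=5, d=4, jump=-3, S_4=2
t=4: S=2, d=0, jump=0, S_5=2
t=5: S=2, d=2, jump=-2, S_6=0
t=6: S=0, d=7, jump=0, S_7=0
t=7: S=0, d=1, jump=0, S_8=0
t=8: S=0, d=3, jump=4, S_9=4
t=9: S=4, d=5, jump=0, S_10=4
t=10: S=4, d=6, jump=4, S_11=8
t=11: S=8, d=2, jump=-2, S_12=6
t=12: S=6, d=0, jump=0, S_13=6
t=13: S=6, d=3, jump=4, S_14=10
t=14: S=10, d=2, jump=-2, S_15=8
t=15: S=8, d=7, jump=0, S_16=8
t=16: S=8, d=3, jump=4, S_17=12


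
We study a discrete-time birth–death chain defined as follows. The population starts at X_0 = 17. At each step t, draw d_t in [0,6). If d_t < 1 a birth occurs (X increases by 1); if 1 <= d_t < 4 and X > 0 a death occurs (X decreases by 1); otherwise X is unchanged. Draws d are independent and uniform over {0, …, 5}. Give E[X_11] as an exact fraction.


X can drop by at most 1 per step and X_0 = 17 > T = 11, so X_t >= 17 − t >= 6 > 0 for every t <= 11: the floor at 0 (the 'and X > 0' condition) never binds. Hence X_11 = X_0 + Σ_{t<11} Y_t with i.i.d. increments Y_t = y(d_t) ∈ {+1, −1, 0}.
Outcome values over d=0..5: [1, -1, -1, -1, 0, 0]
Σy = -2, Σy² = 4, M = 6
μ = -2/6 = -1/3,  σ² = 4/6 − (-1/3)² = 5/9
E[X_11] = 17 + 11·(-1/3) = 40/3

40/3


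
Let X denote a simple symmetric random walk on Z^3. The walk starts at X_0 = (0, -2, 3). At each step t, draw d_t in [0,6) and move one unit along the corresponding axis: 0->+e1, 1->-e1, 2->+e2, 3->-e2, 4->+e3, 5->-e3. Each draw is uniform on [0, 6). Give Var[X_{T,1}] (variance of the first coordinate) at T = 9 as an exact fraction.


Outcome values over d=0..5: [1, -1, 0, 0, 0, 0]
Σy = 0, Σy² = 2, M = 6
μ = 0/6 = 0,  σ² = 2/6 − (0)² = 1/3
Independent increments: Var[X_9] = 9·σ² = 9·(1/3) = 3

3


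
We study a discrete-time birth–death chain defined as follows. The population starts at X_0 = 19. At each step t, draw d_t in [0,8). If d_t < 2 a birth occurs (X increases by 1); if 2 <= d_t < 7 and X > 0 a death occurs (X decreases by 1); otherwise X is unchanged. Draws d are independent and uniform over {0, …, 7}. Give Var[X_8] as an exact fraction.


47/8

X can drop by at most 1 per step and X_0 = 19 > T = 8, so X_t >= 19 − t >= 11 > 0 for every t <= 8: the floor at 0 (the 'and X > 0' condition) never binds. Hence X_8 = X_0 + Σ_{t<8} Y_t with i.i.d. increments Y_t = y(d_t) ∈ {+1, −1, 0}.
Outcome values over d=0..7: [1, 1, -1, -1, -1, -1, -1, 0]
Σy = -3, Σy² = 7, M = 8
μ = -3/8 = -3/8,  σ² = 7/8 − (-3/8)² = 47/64
Independent increments: Var[X_8] = 8·σ² = 8·(47/64) = 47/8


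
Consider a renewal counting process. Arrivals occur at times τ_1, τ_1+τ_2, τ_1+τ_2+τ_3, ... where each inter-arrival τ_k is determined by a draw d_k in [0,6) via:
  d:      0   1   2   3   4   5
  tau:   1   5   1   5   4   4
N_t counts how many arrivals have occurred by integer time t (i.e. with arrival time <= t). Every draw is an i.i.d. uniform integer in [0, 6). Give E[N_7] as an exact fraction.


4117/2187

Inter-arrival values over d=0..5: [1, 5, 1, 5, 4, 4]
Each d has probability 1/6, so the pmf of τ is: f(1) = 1/3, f(4) = 1/3, f(5) = 1/3
Renewal equation for m(n) = E[N_n]: condition on τ_1 = k (if k <= n, one arrival plus a fresh copy on the remaining n−k steps): m(n) = F(n) + Σ_{k<=n} f(k)·m(n−k), where F(n) = P(τ <= n) and m(0) = 0
m(1) = F(1) = 1/3
m(2) = F(2) + f(1)·m(1) = 1/3 + 1/3·1/3 = 4/9
m(3) = F(3) + f(1)·m(2) = 1/3 + 1/3·4/9 = 13/27
m(4) = F(4) + f(1)·m(3) = 2/3 + 1/3·13/27 = 67/81
m(5) = F(5) + f(1)·m(4) + f(4)·m(1) = 1 + 1/3·67/81 + 1/3·1/3 = 337/243
m(6) = F(6) + f(1)·m(5) + f(4)·m(2) + f(5)·m(1) = 1 + 1/3·337/243 + 1/3·4/9 + 1/3·1/3 = 1255/729
m(7) = F(7) + f(1)·m(6) + f(4)·m(3) + f(5)·m(2) = 1 + 1/3·1255/729 + 1/3·13/27 + 1/3·4/9 = 4117/2187
E[N_7] = m(7) = 4117/2187


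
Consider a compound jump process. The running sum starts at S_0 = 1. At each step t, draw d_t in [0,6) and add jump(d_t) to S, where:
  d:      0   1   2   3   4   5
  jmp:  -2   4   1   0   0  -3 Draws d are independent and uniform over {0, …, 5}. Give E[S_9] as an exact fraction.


1

Outcome values over d=0..5: [-2, 4, 1, 0, 0, -3]
Σy = 0, Σy² = 30, M = 6
μ = 0/6 = 0,  σ² = 30/6 − (0)² = 5
E[S_9] = 1 + 9·(0) = 1


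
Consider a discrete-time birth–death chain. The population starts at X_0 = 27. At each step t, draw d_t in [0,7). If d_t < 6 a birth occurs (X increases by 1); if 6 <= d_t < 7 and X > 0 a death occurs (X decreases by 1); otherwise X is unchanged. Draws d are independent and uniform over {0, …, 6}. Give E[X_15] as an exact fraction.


264/7

X can drop by at most 1 per step and X_0 = 27 > T = 15, so X_t >= 27 − t >= 12 > 0 for every t <= 15: the floor at 0 (the 'and X > 0' condition) never binds. Hence X_15 = X_0 + Σ_{t<15} Y_t with i.i.d. increments Y_t = y(d_t) ∈ {+1, −1, 0}.
Outcome values over d=0..6: [1, 1, 1, 1, 1, 1, -1]
Σy = 5, Σy² = 7, M = 7
μ = 5/7 = 5/7,  σ² = 7/7 − (5/7)² = 24/49
E[X_15] = 27 + 15·(5/7) = 264/7


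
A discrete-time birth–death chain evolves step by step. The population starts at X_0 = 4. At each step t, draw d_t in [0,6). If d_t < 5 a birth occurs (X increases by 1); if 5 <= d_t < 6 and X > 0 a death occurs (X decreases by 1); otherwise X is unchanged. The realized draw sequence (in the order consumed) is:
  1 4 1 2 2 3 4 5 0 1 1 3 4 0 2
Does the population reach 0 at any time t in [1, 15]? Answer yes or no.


t=0: X=4, d=1 → birth, X_1=5
t=1: X=5, d=4 → birth, X_2=6
t=2: X=6, d=1 → birth, X_3=7
t=3: X=7, d=2 → birth, X_4=8
t=4: X=8, d=2 → birth, X_5=9
t=5: X=9, d=3 → birth, X_6=10
t=6: X=10, d=4 → birth, X_7=11
t=7: X=11, d=5 → death, X_8=10
t=8: X=10, d=0 → birth, X_9=11
t=9: X=11, d=1 → birth, X_10=12
t=10: X=12, d=1 → birth, X_11=13
t=11: X=13, d=3 → birth, X_12=14
t=12: X=14, d=4 → birth, X_13=15
t=13: X=15, d=0 → birth, X_14=16
t=14: X=16, d=2 → birth, X_15=17

no


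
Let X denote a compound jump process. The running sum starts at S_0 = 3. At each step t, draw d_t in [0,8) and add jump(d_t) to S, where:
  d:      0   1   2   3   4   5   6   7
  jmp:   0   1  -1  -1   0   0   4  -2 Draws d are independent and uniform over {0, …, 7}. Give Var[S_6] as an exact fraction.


Outcome values over d=0..7: [0, 1, -1, -1, 0, 0, 4, -2]
Σy = 1, Σy² = 23, M = 8
μ = 1/8 = 1/8,  σ² = 23/8 − (1/8)² = 183/64
Independent increments: Var[S_6] = 6·σ² = 6·(183/64) = 549/32

549/32


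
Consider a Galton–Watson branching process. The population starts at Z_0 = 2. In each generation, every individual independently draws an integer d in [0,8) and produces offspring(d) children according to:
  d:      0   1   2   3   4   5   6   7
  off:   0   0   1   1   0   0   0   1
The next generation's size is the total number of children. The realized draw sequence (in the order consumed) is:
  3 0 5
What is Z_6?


0

gen 0: Z_0=2, draws=[3, 0], offspring=[1, 0], Z_1=1
gen 1: Z_1=1, draws=[5], offspring=[0], Z_2=0
gen 2: Z_2=0, draws=[], offspring=[], Z_3=0
gen 3: Z_3=0, draws=[], offspring=[], Z_4=0
gen 4: Z_4=0, draws=[], offspring=[], Z_5=0
gen 5: Z_5=0, draws=[], offspring=[], Z_6=0


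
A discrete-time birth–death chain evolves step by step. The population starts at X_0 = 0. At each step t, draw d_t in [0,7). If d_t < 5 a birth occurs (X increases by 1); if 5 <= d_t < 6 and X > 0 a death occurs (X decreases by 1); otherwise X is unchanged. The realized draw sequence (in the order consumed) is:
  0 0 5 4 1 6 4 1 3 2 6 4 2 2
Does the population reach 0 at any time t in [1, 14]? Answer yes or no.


no

t=0: X=0, d=0 → birth, X_1=1
t=1: X=1, d=0 → birth, X_2=2
t=2: X=2, d=5 → death, X_3=1
t=3: X=1, d=4 → birth, X_4=2
t=4: X=2, d=1 → birth, X_5=3
t=5: X=3, d=6 → hold, X_6=3
t=6: X=3, d=4 → birth, X_7=4
t=7: X=4, d=1 → birth, X_8=5
t=8: X=5, d=3 → birth, X_9=6
t=9: X=6, d=2 → birth, X_10=7
t=10: X=7, d=6 → hold, X_11=7
t=11: X=7, d=4 → birth, X_12=8
t=12: X=8, d=2 → birth, X_13=9
t=13: X=9, d=2 → birth, X_14=10


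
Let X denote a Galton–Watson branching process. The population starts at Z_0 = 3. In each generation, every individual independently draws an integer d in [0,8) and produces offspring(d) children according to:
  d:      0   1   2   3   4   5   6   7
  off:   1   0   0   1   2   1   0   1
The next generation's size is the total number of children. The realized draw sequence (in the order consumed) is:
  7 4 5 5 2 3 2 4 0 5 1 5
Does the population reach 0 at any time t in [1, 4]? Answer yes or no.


gen 0: Z_0=3, draws=[7, 4, 5], offspring=[1, 2, 1], Z_1=4
gen 1: Z_1=4, draws=[5, 2, 3, 2], offspring=[1, 0, 1, 0], Z_2=2
gen 2: Z_2=2, draws=[4, 0], offspring=[2, 1], Z_3=3
gen 3: Z_3=3, draws=[5, 1, 5], offspring=[1, 0, 1], Z_4=2

no


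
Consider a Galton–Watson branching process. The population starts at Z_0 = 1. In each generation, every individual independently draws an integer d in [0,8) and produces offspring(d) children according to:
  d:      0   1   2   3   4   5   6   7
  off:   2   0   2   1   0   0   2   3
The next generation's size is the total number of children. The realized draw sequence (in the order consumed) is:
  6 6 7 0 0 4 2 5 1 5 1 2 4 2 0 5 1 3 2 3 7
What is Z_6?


6

gen 0: Z_0=1, draws=[6], offspring=[2], Z_1=2
gen 1: Z_1=2, draws=[6, 7], offspring=[2, 3], Z_2=5
gen 2: Z_2=5, draws=[0, 0, 4, 2, 5], offspring=[2, 2, 0, 2, 0], Z_3=6
gen 3: Z_3=6, draws=[1, 5, 1, 2, 4, 2], offspring=[0, 0, 0, 2, 0, 2], Z_4=4
gen 4: Z_4=4, draws=[0, 5, 1, 3], offspring=[2, 0, 0, 1], Z_5=3
gen 5: Z_5=3, draws=[2, 3, 7], offspring=[2, 1, 3], Z_6=6


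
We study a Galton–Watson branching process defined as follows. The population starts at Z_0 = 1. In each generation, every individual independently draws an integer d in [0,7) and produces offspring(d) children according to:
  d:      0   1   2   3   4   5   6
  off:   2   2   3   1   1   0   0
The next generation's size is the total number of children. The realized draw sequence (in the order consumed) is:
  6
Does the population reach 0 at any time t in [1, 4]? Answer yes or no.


gen 0: Z_0=1, draws=[6], offspring=[0], Z_1=0
gen 1: Z_1=0, draws=[], offspring=[], Z_2=0
gen 2: Z_2=0, draws=[], offspring=[], Z_3=0
gen 3: Z_3=0, draws=[], offspring=[], Z_4=0

yes


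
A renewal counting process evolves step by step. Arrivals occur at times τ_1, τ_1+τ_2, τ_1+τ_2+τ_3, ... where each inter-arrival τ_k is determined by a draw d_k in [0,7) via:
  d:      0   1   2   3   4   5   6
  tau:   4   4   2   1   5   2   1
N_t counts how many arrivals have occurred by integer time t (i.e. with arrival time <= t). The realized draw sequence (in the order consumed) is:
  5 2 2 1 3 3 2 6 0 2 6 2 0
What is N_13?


draw d_1=5: τ_1=2, arrival time A_1=2
draw d_2=2: τ_2=2, arrival time A_2=4
draw d_3=2: τ_3=2, arrival time A_3=6
draw d_4=1: τ_4=4, arrival time A_4=10
draw d_5=3: τ_5=1, arrival time A_5=11
draw d_6=3: τ_6=1, arrival time A_6=12
draw d_7=2: τ_7=2, arrival time A_7=14
draw d_8=6: τ_8=1, arrival time A_8=15
draw d_9=0: τ_9=4, arrival time A_9=19
draw d_10=2: τ_10=2, arrival time A_10=21
draw d_11=6: τ_11=1, arrival time A_11=22
draw d_12=2: τ_12=2, arrival time A_12=24
draw d_13=0: τ_13=4, arrival time A_13=28
N_t over t=0..13: 0:0 1:0 2:1 3:1 4:2 5:2 6:3 7:3 8:3 9:3 10:4 11:5 12:6 13:6

6


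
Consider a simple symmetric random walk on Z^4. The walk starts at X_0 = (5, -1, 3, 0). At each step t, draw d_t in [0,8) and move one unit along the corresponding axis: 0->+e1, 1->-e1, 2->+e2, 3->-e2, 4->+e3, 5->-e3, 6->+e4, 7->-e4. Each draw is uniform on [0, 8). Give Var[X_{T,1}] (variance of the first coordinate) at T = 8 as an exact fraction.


2

Outcome values over d=0..7: [1, -1, 0, 0, 0, 0, 0, 0]
Σy = 0, Σy² = 2, M = 8
μ = 0/8 = 0,  σ² = 2/8 − (0)² = 1/4
Independent increments: Var[X_8] = 8·σ² = 8·(1/4) = 2


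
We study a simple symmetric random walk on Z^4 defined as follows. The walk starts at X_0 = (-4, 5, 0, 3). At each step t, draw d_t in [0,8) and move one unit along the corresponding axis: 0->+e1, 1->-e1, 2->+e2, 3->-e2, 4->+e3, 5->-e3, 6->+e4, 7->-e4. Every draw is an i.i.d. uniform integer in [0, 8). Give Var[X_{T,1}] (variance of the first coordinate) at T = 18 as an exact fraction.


9/2

Outcome values over d=0..7: [1, -1, 0, 0, 0, 0, 0, 0]
Σy = 0, Σy² = 2, M = 8
μ = 0/8 = 0,  σ² = 2/8 − (0)² = 1/4
Independent increments: Var[X_18] = 18·σ² = 18·(1/4) = 9/2


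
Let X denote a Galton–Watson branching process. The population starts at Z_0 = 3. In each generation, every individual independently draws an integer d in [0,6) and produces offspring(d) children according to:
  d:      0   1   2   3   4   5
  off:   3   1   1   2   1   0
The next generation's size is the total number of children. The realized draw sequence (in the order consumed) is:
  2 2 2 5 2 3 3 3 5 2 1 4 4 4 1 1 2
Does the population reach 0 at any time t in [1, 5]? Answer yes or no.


gen 0: Z_0=3, draws=[2, 2, 2], offspring=[1, 1, 1], Z_1=3
gen 1: Z_1=3, draws=[5, 2, 3], offspring=[0, 1, 2], Z_2=3
gen 2: Z_2=3, draws=[3, 3, 5], offspring=[2, 2, 0], Z_3=4
gen 3: Z_3=4, draws=[2, 1, 4, 4], offspring=[1, 1, 1, 1], Z_4=4
gen 4: Z_4=4, draws=[4, 1, 1, 2], offspring=[1, 1, 1, 1], Z_5=4

no


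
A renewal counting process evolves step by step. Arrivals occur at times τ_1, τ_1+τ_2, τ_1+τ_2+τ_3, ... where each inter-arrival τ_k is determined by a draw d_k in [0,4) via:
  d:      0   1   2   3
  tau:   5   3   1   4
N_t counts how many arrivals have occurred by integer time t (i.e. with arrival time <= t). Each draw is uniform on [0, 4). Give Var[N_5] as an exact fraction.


400615/1048576

Inter-arrival values over d=0..3: [5, 3, 1, 4]
Each d has probability 1/4, so the pmf of τ is: f(1) = 1/4, f(3) = 1/4, f(4) = 1/4, f(5) = 1/4
Let p_n(j) = P(N_n = j), with p_0 = [1]. Condition on τ_1: p_n(0) = P(τ > n), and for j >= 1, p_n(j) = Σ_{k<=n} f(k)·p_{n−k}(j−1)
p_1 = [3/4, 1/4]  (j = 0..1)
p_2 = [3/4, 3/16, 1/16]  (j = 0..2)
p_3 = [1/2, 7/16, 3/64, 1/64]  (j = 0..3)
p_4 = [1/4, 9/16, 11/64, 3/256, 1/256]  (j = 0..4)
p_5 = [0, 11/16, 1/4, 15/256, 3/1024, 1/1024]  (j = 0..5)
E[N_5] = Σ j·p_5(j) = 1413/1024;  E[N_5²] = Σ j²·p_5(j) = 2341/1024
Var[N_5] = 2341/1024 − (1413/1024)² = 400615/1048576


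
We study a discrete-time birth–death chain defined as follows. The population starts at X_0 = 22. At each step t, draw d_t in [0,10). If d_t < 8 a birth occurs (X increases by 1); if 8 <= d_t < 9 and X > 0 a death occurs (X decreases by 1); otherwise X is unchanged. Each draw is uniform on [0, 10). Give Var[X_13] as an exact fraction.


X can drop by at most 1 per step and X_0 = 22 > T = 13, so X_t >= 22 − t >= 9 > 0 for every t <= 13: the floor at 0 (the 'and X > 0' condition) never binds. Hence X_13 = X_0 + Σ_{t<13} Y_t with i.i.d. increments Y_t = y(d_t) ∈ {+1, −1, 0}.
Outcome values over d=0..9: [1, 1, 1, 1, 1, 1, 1, 1, -1, 0]
Σy = 7, Σy² = 9, M = 10
μ = 7/10 = 7/10,  σ² = 9/10 − (7/10)² = 41/100
Independent increments: Var[X_13] = 13·σ² = 13·(41/100) = 533/100

533/100


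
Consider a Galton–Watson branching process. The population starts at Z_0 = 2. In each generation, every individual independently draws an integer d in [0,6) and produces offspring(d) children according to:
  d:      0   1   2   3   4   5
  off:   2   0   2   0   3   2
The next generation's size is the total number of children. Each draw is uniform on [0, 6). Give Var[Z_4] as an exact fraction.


Outcome values over d=0..5: [2, 0, 2, 0, 3, 2]
Σy = 9, Σy² = 21, M = 6
μ = 9/6 = 3/2,  σ² = 21/6 − (3/2)² = 5/4
V_0 = 0, E_0 = 2
V_1 = 5/4·E_0 + (3/2)²·V_0 = 5/2;  E_1 = 3
V_2 = 5/4·E_1 + (3/2)²·V_1 = 75/8;  E_2 = 9/2
V_3 = 5/4·E_2 + (3/2)²·V_2 = 855/32;  E_3 = 27/4
V_4 = 5/4·E_3 + (3/2)²·V_3 = 8775/128;  E_4 = 81/8

8775/128


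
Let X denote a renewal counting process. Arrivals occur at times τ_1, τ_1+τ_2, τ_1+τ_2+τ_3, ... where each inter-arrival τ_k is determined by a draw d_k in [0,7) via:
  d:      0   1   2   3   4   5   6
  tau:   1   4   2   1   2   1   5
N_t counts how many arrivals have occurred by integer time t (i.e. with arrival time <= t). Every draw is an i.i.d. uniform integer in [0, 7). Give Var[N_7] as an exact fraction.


997608955418/678223072849

Inter-arrival values over d=0..6: [1, 4, 2, 1, 2, 1, 5]
Each d has probability 1/7, so the pmf of τ is: f(1) = 3/7, f(2) = 2/7, f(4) = 1/7, f(5) = 1/7
Let p_n(j) = P(N_n = j), with p_0 = [1]. Condition on τ_1: p_n(0) = P(τ > n), and for j >= 1, p_n(j) = Σ_{k<=n} f(k)·p_{n−k}(j−1)
p_1 = [4/7, 3/7]  (j = 0..1)
p_2 = [2/7, 26/49, 9/49]  (j = 0..2)
p_3 = [2/7, 2/7, 120/343, 27/343]  (j = 0..3)
p_4 = [1/7, 17/49, 94/343, 486/2401, 81/2401]  (j = 0..4)
p_5 = [0, 18/49, 100/343, 522/2401, 1836/16807, 243/16807]  (j = 0..5)
p_6 = [0, 8/49, 135/343, 551/2401, 2538/16807, 6642/117649, 729/117649]  (j = 0..6)
p_7 = [0, 4/49, 100/343, 788/2401, 2886/16807, 11286/117649, 23328/823543, 2187/823543]  (j = 0..7)
E[N_7] = Σ j·p_7(j) = 2474223/823543;  E[N_7²] = Σ j²·p_7(j) = 8644829/823543
Var[N_7] = 8644829/823543 − (2474223/823543)² = 997608955418/678223072849


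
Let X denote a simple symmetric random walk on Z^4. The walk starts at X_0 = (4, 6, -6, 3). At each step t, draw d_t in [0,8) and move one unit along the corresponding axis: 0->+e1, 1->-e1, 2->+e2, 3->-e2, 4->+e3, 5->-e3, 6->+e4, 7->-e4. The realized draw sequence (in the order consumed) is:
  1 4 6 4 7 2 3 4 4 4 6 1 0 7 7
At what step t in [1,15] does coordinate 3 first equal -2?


9

t=0: X=(4, 6, -6, 3), d=1 → -e1, X_1=(3, 6, -6, 3)
t=1: X=(3, 6, -6, 3), d=4 → +e3, X_2=(3, 6, -5, 3)
t=2: X=(3, 6, -5, 3), d=6 → +e4, X_3=(3, 6, -5, 4)
t=3: X=(3, 6, -5, 4), d=4 → +e3, X_4=(3, 6, -4, 4)
t=4: X=(3, 6, -4, 4), d=7 → -e4, X_5=(3, 6, -4, 3)
t=5: X=(3, 6, -4, 3), d=2 → +e2, X_6=(3, 7, -4, 3)
t=6: X=(3, 7, -4, 3), d=3 → -e2, X_7=(3, 6, -4, 3)
t=7: X=(3, 6, -4, 3), d=4 → +e3, X_8=(3, 6, -3, 3)
t=8: X=(3, 6, -3, 3), d=4 → +e3, X_9=(3, 6, -2, 3)
t=9: X=(3, 6, -2, 3), d=4 → +e3, X_10=(3, 6, -1, 3)
t=10: X=(3, 6, -1, 3), d=6 → +e4, X_11=(3, 6, -1, 4)
t=11: X=(3, 6, -1, 4), d=1 → -e1, X_12=(2, 6, -1, 4)
t=12: X=(2, 6, -1, 4), d=0 → +e1, X_13=(3, 6, -1, 4)
t=13: X=(3, 6, -1, 4), d=7 → -e4, X_14=(3, 6, -1, 3)
t=14: X=(3, 6, -1, 3), d=7 → -e4, X_15=(3, 6, -1, 2)


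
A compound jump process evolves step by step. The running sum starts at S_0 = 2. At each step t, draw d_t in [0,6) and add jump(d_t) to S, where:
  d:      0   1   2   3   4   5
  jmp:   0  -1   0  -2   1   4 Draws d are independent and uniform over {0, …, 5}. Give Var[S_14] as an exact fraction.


448/9

Outcome values over d=0..5: [0, -1, 0, -2, 1, 4]
Σy = 2, Σy² = 22, M = 6
μ = 2/6 = 1/3,  σ² = 22/6 − (1/3)² = 32/9
Independent increments: Var[S_14] = 14·σ² = 14·(32/9) = 448/9


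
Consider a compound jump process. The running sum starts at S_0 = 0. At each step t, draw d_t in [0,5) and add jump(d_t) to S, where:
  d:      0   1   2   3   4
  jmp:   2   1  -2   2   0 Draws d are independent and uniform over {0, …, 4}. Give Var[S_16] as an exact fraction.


Outcome values over d=0..4: [2, 1, -2, 2, 0]
Σy = 3, Σy² = 13, M = 5
μ = 3/5 = 3/5,  σ² = 13/5 − (3/5)² = 56/25
Independent increments: Var[S_16] = 16·σ² = 16·(56/25) = 896/25

896/25


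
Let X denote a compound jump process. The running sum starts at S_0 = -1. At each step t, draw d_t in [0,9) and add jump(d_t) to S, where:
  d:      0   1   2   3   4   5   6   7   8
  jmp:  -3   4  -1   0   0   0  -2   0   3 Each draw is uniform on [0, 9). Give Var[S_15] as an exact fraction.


Outcome values over d=0..8: [-3, 4, -1, 0, 0, 0, -2, 0, 3]
Σy = 1, Σy² = 39, M = 9
μ = 1/9 = 1/9,  σ² = 39/9 − (1/9)² = 350/81
Independent increments: Var[S_15] = 15·σ² = 15·(350/81) = 1750/27

1750/27


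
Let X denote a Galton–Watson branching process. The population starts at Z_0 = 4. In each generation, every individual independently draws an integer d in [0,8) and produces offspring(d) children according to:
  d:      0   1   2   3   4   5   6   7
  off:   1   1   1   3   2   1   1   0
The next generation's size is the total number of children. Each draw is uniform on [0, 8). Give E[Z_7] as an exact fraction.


Outcome values over d=0..7: [1, 1, 1, 3, 2, 1, 1, 0]
Σy = 10, Σy² = 18, M = 8
μ = 10/8 = 5/4,  σ² = 18/8 − (5/4)² = 11/16
E[Z_0] = 4
E[Z_1] = 5/4·E[Z_0] = 5
E[Z_2] = 5/4·E[Z_1] = 25/4
E[Z_3] = 5/4·E[Z_2] = 125/16
E[Z_4] = 5/4·E[Z_3] = 625/64
E[Z_5] = 5/4·E[Z_4] = 3125/256
E[Z_6] = 5/4·E[Z_5] = 15625/1024
E[Z_7] = 5/4·E[Z_6] = 78125/4096

78125/4096


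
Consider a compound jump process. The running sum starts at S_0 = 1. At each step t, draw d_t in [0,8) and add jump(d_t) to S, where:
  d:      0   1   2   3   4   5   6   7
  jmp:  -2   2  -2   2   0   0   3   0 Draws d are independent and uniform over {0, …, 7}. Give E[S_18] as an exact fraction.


Outcome values over d=0..7: [-2, 2, -2, 2, 0, 0, 3, 0]
Σy = 3, Σy² = 25, M = 8
μ = 3/8 = 3/8,  σ² = 25/8 − (3/8)² = 191/64
E[S_18] = 1 + 18·(3/8) = 31/4

31/4


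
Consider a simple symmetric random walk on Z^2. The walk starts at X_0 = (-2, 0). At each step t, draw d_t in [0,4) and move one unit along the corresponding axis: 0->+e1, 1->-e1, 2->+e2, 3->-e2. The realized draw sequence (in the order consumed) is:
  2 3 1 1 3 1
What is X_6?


t=0: X=(-2, 0), d=2 → +e2, X_1=(-2, 1)
t=1: X=(-2, 1), d=3 → -e2, X_2=(-2, 0)
t=2: X=(-2, 0), d=1 → -e1, X_3=(-3, 0)
t=3: X=(-3, 0), d=1 → -e1, X_4=(-4, 0)
t=4: X=(-4, 0), d=3 → -e2, X_5=(-4, -1)
t=5: X=(-4, -1), d=1 → -e1, X_6=(-5, -1)

(-5, -1)


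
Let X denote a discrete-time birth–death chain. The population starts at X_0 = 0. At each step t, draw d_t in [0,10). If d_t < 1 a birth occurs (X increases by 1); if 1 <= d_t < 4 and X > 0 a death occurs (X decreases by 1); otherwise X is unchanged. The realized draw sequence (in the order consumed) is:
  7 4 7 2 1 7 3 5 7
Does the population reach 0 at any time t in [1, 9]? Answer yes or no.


yes

t=0: X=0, d=7 → hold, X_1=0
t=1: X=0, d=4 → hold, X_2=0
t=2: X=0, d=7 → hold, X_3=0
t=3: X=0, d=2 → hold, X_4=0
t=4: X=0, d=1 → hold, X_5=0
t=5: X=0, d=7 → hold, X_6=0
t=6: X=0, d=3 → hold, X_7=0
t=7: X=0, d=5 → hold, X_8=0
t=8: X=0, d=7 → hold, X_9=0


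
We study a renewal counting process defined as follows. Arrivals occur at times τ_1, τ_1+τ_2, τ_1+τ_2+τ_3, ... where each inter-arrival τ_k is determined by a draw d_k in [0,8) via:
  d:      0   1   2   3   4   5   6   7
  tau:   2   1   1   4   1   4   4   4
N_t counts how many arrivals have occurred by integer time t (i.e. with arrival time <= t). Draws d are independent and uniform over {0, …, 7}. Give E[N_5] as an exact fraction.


59035/32768

Inter-arrival values over d=0..7: [2, 1, 1, 4, 1, 4, 4, 4]
Each d has probability 1/8, so the pmf of τ is: f(1) = 3/8, f(2) = 1/8, f(4) = 1/2
Renewal equation for m(n) = E[N_n]: condition on τ_1 = k (if k <= n, one arrival plus a fresh copy on the remaining n−k steps): m(n) = F(n) + Σ_{k<=n} f(k)·m(n−k), where F(n) = P(τ <= n) and m(0) = 0
m(1) = F(1) = 3/8
m(2) = F(2) + f(1)·m(1) = 1/2 + 3/8·3/8 = 41/64
m(3) = F(3) + f(1)·m(2) + f(2)·m(1) = 1/2 + 3/8·41/64 + 1/8·3/8 = 403/512
m(4) = F(4) + f(1)·m(3) + f(2)·m(2) = 1 + 3/8·403/512 + 1/8·41/64 = 5633/4096
m(5) = F(5) + f(1)·m(4) + f(2)·m(3) + f(4)·m(1) = 1 + 3/8·5633/4096 + 1/8·403/512 + 1/2·3/8 = 59035/32768
E[N_5] = m(5) = 59035/32768


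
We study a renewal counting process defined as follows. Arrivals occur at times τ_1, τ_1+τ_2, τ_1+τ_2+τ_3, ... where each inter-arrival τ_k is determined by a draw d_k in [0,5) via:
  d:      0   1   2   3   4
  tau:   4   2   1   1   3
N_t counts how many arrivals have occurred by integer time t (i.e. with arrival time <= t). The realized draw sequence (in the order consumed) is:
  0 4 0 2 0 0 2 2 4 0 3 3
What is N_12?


draw d_1=0: τ_1=4, arrival time A_1=4
draw d_2=4: τ_2=3, arrival time A_2=7
draw d_3=0: τ_3=4, arrival time A_3=11
draw d_4=2: τ_4=1, arrival time A_4=12
draw d_5=0: τ_5=4, arrival time A_5=16
draw d_6=0: τ_6=4, arrival time A_6=20
draw d_7=2: τ_7=1, arrival time A_7=21
draw d_8=2: τ_8=1, arrival time A_8=22
draw d_9=4: τ_9=3, arrival time A_9=25
draw d_10=0: τ_10=4, arrival time A_10=29
draw d_11=3: τ_11=1, arrival time A_11=30
draw d_12=3: τ_12=1, arrival time A_12=31
N_t over t=0..12: 0:0 1:0 2:0 3:0 4:1 5:1 6:1 7:2 8:2 9:2 10:2 11:3 12:4

4


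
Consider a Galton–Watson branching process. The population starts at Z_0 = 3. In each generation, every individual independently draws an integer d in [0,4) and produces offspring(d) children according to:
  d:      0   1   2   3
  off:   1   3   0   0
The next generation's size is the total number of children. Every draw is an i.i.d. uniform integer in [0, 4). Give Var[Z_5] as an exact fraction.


45/2

Outcome values over d=0..3: [1, 3, 0, 0]
Σy = 4, Σy² = 10, M = 4
μ = 4/4 = 1,  σ² = 10/4 − (1)² = 3/2
V_0 = 0, E_0 = 3
V_1 = 3/2·E_0 + (1)²·V_0 = 9/2;  E_1 = 3
V_2 = 3/2·E_1 + (1)²·V_1 = 9;  E_2 = 3
V_3 = 3/2·E_2 + (1)²·V_2 = 27/2;  E_3 = 3
V_4 = 3/2·E_3 + (1)²·V_3 = 18;  E_4 = 3
V_5 = 3/2·E_4 + (1)²·V_4 = 45/2;  E_5 = 3


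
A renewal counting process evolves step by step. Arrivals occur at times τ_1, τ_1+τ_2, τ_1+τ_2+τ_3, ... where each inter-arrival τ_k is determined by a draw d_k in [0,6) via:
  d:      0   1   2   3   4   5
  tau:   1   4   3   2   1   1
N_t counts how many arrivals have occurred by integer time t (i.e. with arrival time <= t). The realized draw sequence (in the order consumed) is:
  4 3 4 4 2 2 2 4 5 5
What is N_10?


draw d_1=4: τ_1=1, arrival time A_1=1
draw d_2=3: τ_2=2, arrival time A_2=3
draw d_3=4: τ_3=1, arrival time A_3=4
draw d_4=4: τ_4=1, arrival time A_4=5
draw d_5=2: τ_5=3, arrival time A_5=8
draw d_6=2: τ_6=3, arrival time A_6=11
draw d_7=2: τ_7=3, arrival time A_7=14
draw d_8=4: τ_8=1, arrival time A_8=15
draw d_9=5: τ_9=1, arrival time A_9=16
draw d_10=5: τ_10=1, arrival time A_10=17
N_t over t=0..10: 0:0 1:1 2:1 3:2 4:3 5:4 6:4 7:4 8:5 9:5 10:5

5


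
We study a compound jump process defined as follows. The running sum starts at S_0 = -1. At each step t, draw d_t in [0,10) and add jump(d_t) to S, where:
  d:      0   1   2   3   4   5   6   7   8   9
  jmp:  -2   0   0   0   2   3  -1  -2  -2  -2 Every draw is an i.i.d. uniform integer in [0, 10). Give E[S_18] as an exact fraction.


Outcome values over d=0..9: [-2, 0, 0, 0, 2, 3, -1, -2, -2, -2]
Σy = -4, Σy² = 30, M = 10
μ = -4/10 = -2/5,  σ² = 30/10 − (-2/5)² = 71/25
E[S_18] = -1 + 18·(-2/5) = -41/5

-41/5


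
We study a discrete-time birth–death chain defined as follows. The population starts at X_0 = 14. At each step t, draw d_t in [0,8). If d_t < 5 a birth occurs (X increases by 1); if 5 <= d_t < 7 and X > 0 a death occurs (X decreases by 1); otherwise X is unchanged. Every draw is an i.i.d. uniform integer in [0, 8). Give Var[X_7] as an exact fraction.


329/64

X can drop by at most 1 per step and X_0 = 14 > T = 7, so X_t >= 14 − t >= 7 > 0 for every t <= 7: the floor at 0 (the 'and X > 0' condition) never binds. Hence X_7 = X_0 + Σ_{t<7} Y_t with i.i.d. increments Y_t = y(d_t) ∈ {+1, −1, 0}.
Outcome values over d=0..7: [1, 1, 1, 1, 1, -1, -1, 0]
Σy = 3, Σy² = 7, M = 8
μ = 3/8 = 3/8,  σ² = 7/8 − (3/8)² = 47/64
Independent increments: Var[X_7] = 7·σ² = 7·(47/64) = 329/64
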